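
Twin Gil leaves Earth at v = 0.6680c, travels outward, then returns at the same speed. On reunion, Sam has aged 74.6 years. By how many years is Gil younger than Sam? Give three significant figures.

Δt − τ = 19.1 years

γ = 1/√(1 − 0.6680²) = 1/√0.5538 = 1.344
Gil's elapsed proper time: τ = 74.6/1.344 = 55.51 years.
Age gap = Δt − τ = 74.6 − 55.51 years.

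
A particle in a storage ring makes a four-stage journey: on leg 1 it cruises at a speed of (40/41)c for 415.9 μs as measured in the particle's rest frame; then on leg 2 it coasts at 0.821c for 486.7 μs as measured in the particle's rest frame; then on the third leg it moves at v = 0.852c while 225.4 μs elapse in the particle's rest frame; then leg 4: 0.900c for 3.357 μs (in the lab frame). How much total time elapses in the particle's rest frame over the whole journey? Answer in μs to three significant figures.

τ = 1130 μs

Leg 1: 415.9 μs is already measured in the particle's rest frame.
Leg 2: 486.7 μs is already measured in the particle's rest frame.
Leg 3: 225.4 μs is already measured in the particle's rest frame.
Leg 4: γ = 1/√(1 − 0.900²) = 1/√0.1900 = 2.294; τ_4 = 3.357/2.294 = 1.463 μs.
Total: 415.9 + 486.7 + 225.4 + 1.463 μs.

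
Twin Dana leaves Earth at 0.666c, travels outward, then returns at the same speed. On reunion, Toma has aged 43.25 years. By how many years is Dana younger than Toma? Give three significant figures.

Δt − τ = 11.0 years

γ = 1/√(1 − 0.666²) = 1/√0.5564 = 1.341
Dana's elapsed proper time: τ = 43.25/1.341 = 32.26 years.
Age gap = Δt − τ = 43.25 − 32.26 years.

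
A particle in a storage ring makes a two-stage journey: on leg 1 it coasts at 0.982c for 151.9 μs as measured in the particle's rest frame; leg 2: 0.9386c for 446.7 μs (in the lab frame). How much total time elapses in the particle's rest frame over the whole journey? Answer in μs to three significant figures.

Leg 1: 151.9 μs is already measured in the particle's rest frame.
Leg 2: γ = 1/√(1 − 0.9386²) = 1/√0.1190 = 2.898; τ_2 = 446.7/2.898 = 154.1 μs.
Total: 151.9 + 154.1 μs.

τ = 306 μs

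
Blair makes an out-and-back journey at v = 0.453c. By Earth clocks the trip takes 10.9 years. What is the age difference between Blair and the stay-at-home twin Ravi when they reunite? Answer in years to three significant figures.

γ = 1/√(1 − 0.453²) = 1/√0.7948 = 1.122
Blair's elapsed proper time: τ = 10.9/1.122 = 9.717 years.
Age gap = Δt − τ = 10.9 − 9.717 years.

Δt − τ = 1.18 years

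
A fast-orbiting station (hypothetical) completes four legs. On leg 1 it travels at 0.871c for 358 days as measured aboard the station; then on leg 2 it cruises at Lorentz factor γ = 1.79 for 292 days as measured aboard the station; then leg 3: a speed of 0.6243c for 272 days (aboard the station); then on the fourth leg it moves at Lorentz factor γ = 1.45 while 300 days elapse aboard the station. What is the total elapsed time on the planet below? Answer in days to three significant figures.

Leg 1: γ = 1/√(1 − 0.871²) = 1/√0.2414 = 2.035; Δt_1 = 2.035 × 358 = 728.7 days.
Leg 2: γ = 1.79; Δt_2 = 1.790 × 292 = 522.7 days.
Leg 3: γ = 1/√(1 − 0.6243²) = 1/√0.6102 = 1.280; Δt_3 = 1.280 × 272 = 348.2 days.
Leg 4: γ = 1.45; Δt_4 = 1.450 × 300 = 435.0 days.
Total: 728.7 + 522.7 + 348.2 + 435.0 days.

Δt = 2030 days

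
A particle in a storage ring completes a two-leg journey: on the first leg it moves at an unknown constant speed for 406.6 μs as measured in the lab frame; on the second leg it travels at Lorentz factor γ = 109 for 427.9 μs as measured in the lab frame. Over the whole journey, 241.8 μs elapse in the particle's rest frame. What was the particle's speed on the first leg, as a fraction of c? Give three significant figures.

β = 0.811

Leg 1: speed unknown; τ_1 = 406.6/γ_1.
Leg 2: γ = 109; τ_2 = 427.9/109.0 = 3.926 μs.
Total proper time: τ_1 + 3.926 = 241.8, so τ_1 = 241.8 − 3.926 = 237.9 μs.
γ_1 = 406.6/237.9 = 1.709; β = √(1 − 1/γ²) = √0.6577.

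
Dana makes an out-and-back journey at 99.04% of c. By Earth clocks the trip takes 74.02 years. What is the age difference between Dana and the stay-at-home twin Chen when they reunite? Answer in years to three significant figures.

Δt − τ = 63.8 years

β = 0.9904; γ = 1/√(1 − 0.9904²) = 1/√0.01911 = 7.234
Dana's elapsed proper time: τ = 74.02/7.234 = 10.23 years.
Age gap = Δt − τ = 74.02 − 10.23 years.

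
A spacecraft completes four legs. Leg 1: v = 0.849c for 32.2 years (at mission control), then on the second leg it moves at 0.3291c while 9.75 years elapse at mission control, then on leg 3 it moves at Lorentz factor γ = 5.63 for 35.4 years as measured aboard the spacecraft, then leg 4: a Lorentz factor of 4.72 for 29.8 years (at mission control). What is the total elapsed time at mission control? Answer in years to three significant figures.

Δt = 271 years

Leg 1: 32.2 years is already measured at mission control.
Leg 2: 9.75 years is already measured at mission control.
Leg 3: γ = 5.63; Δt_3 = 5.630 × 35.4 = 199.3 years.
Leg 4: 29.8 years is already measured at mission control.
Total: 32.20 + 9.750 + 199.3 + 29.80 years.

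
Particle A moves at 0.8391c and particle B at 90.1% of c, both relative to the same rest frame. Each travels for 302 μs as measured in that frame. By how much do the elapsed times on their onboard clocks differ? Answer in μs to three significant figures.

|τ_A − τ_B| = 33.3 μs

A: γ = 1/√(1 − 0.8391²) = 1/√0.2959 = 1.838; τ_A = 302/1.838 = 164.3 μs.
B: β = 0.901; γ = 1/√(1 − 0.901²) = 1/√0.1882 = 2.305; τ_B = 302/2.305 = 131.0 μs.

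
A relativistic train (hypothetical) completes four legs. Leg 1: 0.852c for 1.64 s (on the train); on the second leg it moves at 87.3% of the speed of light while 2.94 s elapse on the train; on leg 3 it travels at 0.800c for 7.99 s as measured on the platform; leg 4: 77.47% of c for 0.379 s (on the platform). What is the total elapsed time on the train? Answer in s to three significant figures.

Leg 1: 1.64 s is already measured on the train.
Leg 2: 2.94 s is already measured on the train.
Leg 3: γ = 1/√(1 − 0.800²) = 5/3 ≈ 1.667; τ_3 = 7.99/1.667 = 4.794 s.
Leg 4: β = 0.7747; γ = 1/√(1 − 0.7747²) = 1/√0.3998 = 1.581; τ_4 = 0.379/1.581 = 0.2397 s.
Total: 1.640 + 2.940 + 4.794 + 0.2397 s.

τ = 9.61 s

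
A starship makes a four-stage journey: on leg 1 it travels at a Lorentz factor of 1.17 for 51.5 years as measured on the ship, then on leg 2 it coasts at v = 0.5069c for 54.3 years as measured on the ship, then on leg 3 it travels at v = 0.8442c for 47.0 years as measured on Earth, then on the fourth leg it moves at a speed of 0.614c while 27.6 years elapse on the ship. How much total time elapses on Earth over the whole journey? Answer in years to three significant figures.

Leg 1: γ = 1.17; Δt_1 = 1.170 × 51.5 = 60.25 years.
Leg 2: γ = 1/√(1 − 0.5069²) = 1/√0.7431 = 1.160; Δt_2 = 1.160 × 54.3 = 62.99 years.
Leg 3: 47.0 years is already measured on Earth.
Leg 4: γ = 1/√(1 − 0.614²) = 1/√0.6230 = 1.267; Δt_4 = 1.267 × 27.6 = 34.97 years.
Total: 60.25 + 62.99 + 47.00 + 34.97 years.

Δt = 205 years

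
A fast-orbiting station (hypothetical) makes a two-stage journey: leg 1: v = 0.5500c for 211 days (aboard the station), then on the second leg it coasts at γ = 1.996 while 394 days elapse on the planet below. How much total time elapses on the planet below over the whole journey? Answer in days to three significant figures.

Leg 1: γ = 1/√(1 − 0.5500²) = 1/√0.6975 = 1.197; Δt_1 = 1.197 × 211 = 252.6 days.
Leg 2: 394 days is already measured on the planet below.
Total: 252.6 + 394.0 days.

Δt = 647 days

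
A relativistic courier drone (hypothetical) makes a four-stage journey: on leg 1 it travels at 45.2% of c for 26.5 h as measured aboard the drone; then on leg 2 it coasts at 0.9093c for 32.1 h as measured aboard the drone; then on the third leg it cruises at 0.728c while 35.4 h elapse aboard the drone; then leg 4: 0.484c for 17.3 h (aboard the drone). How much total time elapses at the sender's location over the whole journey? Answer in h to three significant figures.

Δt = 178 h

Leg 1: β = 0.452; γ = 1/√(1 − 0.452²) = 1/√0.7957 = 1.121; Δt_1 = 1.121 × 26.5 = 29.71 h.
Leg 2: γ = 1/√(1 − 0.9093²) = 1/√0.1732 = 2.403; Δt_2 = 2.403 × 32.1 = 77.14 h.
Leg 3: γ = 1/√(1 − 0.728²) = 1/√0.4700 = 1.459; Δt_3 = 1.459 × 35.4 = 51.64 h.
Leg 4: γ = 1/√(1 − 0.484²) = 1/√0.7657 = 1.143; Δt_4 = 1.143 × 17.3 = 19.77 h.
Total: 29.71 + 77.14 + 51.64 + 19.77 h.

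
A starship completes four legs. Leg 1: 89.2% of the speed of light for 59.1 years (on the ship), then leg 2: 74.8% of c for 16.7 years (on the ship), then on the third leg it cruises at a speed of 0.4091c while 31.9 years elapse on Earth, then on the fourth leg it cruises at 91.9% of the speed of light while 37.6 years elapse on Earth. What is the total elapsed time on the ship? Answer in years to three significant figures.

τ = 120 years

Leg 1: 59.1 years is already measured on the ship.
Leg 2: 16.7 years is already measured on the ship.
Leg 3: γ = 1/√(1 − 0.4091²) = 1/√0.8326 = 1.096; τ_3 = 31.9/1.096 = 29.11 years.
Leg 4: β = 0.919; γ = 1/√(1 − 0.919²) = 1/√0.1554 = 2.536; τ_4 = 37.6/2.536 = 14.82 years.
Total: 59.10 + 16.70 + 29.11 + 14.82 years.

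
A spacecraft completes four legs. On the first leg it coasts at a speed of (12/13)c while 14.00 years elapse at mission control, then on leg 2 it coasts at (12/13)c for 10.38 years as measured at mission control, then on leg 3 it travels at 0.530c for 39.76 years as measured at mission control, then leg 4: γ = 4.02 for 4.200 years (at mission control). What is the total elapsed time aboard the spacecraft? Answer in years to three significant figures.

τ = 44.1 years

Leg 1: γ = 1/√(1 − (12/13)²) = 13/5 = 2.600; τ_1 = 14.00/2.600 = 5.385 years.
Leg 2: γ = 1/√(1 − (12/13)²) = 13/5 = 2.600; τ_2 = 10.38/2.600 = 3.992 years.
Leg 3: γ = 1/√(1 − 0.530²) = 1/√0.7191 = 1.179; τ_3 = 39.76/1.179 = 33.72 years.
Leg 4: γ = 4.02; τ_4 = 4.200/4.020 = 1.045 years.
Total: 5.385 + 3.992 + 33.72 + 1.045 years.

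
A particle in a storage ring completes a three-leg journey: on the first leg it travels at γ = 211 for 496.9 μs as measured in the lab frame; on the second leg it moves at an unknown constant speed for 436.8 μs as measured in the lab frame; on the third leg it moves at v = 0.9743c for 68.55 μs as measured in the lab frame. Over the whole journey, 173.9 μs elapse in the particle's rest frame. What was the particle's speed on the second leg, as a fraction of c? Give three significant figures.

β = 0.934

Leg 1: γ = 211; τ_1 = 496.9/211.0 = 2.355 μs.
Leg 2: speed unknown; τ_2 = 436.8/γ_2.
Leg 3: γ = 1/√(1 − 0.9743²) = 1/√0.05074 = 4.439; τ_3 = 68.55/4.439 = 15.44 μs.
Total proper time: 2.355 + τ_2 + 15.44 = 173.9, so τ_2 = 173.9 − 17.80 = 156.1 μs.
γ_2 = 436.8/156.1 = 2.798; β = √(1 − 1/γ²) = √0.8723.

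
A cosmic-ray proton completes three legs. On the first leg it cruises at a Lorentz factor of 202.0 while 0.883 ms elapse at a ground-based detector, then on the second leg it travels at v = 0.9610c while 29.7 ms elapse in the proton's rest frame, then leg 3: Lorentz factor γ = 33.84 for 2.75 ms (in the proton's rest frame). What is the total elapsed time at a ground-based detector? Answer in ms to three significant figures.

Δt = 201 ms

Leg 1: 0.883 ms is already measured at a ground-based detector.
Leg 2: γ = 1/√(1 − 0.9610²) = 1/√0.07648 = 3.616; Δt_2 = 3.616 × 29.7 = 107.4 ms.
Leg 3: γ = 33.84; Δt_3 = 33.84 × 2.75 = 93.06 ms.
Total: 0.8830 + 107.4 + 93.06 ms.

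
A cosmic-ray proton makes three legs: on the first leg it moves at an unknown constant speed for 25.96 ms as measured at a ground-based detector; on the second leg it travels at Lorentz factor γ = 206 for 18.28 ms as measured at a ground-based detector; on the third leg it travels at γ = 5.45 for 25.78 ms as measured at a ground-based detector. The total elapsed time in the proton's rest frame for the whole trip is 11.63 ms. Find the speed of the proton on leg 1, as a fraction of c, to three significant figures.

β = 0.965

Leg 1: speed unknown; τ_1 = 25.96/γ_1.
Leg 2: γ = 206; τ_2 = 18.28/206.0 = 0.08874 ms.
Leg 3: γ = 5.45; τ_3 = 25.78/5.450 = 4.730 ms.
Total proper time: τ_1 + 0.08874 + 4.730 = 11.63, so τ_1 = 11.63 − 4.819 = 6.811 ms.
γ_1 = 25.96/6.811 = 3.811; β = √(1 − 1/γ²) = √0.9312.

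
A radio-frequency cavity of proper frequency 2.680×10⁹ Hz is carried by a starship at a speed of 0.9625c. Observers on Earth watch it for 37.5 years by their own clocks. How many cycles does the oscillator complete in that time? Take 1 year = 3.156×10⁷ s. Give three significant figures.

N = 8.60×10¹⁷

γ = 1/√(1 − 0.9625²) = 1/√0.07359 = 3.686
During 37.5 years of lab time, the oscillator's proper time advances by τ = Δt/γ = 37.5/3.686 = 10.17 years = 3.211×10⁸ s.
N = f × τ = 2.680×10⁹ × 3.211×10⁸ = 8.604×10¹⁷.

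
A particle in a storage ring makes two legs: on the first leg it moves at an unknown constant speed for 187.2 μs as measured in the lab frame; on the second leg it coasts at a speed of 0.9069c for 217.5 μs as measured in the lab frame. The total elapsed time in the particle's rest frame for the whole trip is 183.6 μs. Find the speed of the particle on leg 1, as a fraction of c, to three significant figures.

Leg 1: speed unknown; τ_1 = 187.2/γ_1.
Leg 2: γ = 1/√(1 − 0.9069²) = 1/√0.1775 = 2.373; τ_2 = 217.5/2.373 = 91.64 μs.
Total proper time: τ_1 + 91.64 = 183.6, so τ_1 = 183.6 − 91.64 = 91.96 μs.
γ_1 = 187.2/91.96 = 2.036; β = √(1 − 1/γ²) = √0.7587.

β = 0.871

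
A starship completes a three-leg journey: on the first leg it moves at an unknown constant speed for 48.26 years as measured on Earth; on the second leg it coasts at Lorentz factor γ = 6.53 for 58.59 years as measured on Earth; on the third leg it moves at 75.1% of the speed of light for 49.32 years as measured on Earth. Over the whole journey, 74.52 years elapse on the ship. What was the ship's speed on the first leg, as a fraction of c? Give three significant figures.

β = 0.730

Leg 1: speed unknown; τ_1 = 48.26/γ_1.
Leg 2: γ = 6.53; τ_2 = 58.59/6.530 = 8.972 years.
Leg 3: β = 0.751; γ = 1/√(1 − 0.751²) = 1/√0.4360 = 1.514; τ_3 = 49.32/1.514 = 32.57 years.
Total proper time: τ_1 + 8.972 + 32.57 = 74.52, so τ_1 = 74.52 − 41.54 = 32.98 years.
γ_1 = 48.26/32.98 = 1.463; β = √(1 − 1/γ²) = √0.5329.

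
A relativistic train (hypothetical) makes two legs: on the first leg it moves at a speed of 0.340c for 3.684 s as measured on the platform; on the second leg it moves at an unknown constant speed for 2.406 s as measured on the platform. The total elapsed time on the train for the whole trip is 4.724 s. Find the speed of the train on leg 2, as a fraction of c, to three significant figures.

Leg 1: γ = 1/√(1 − 0.340²) = 1/√0.8844 = 1.063; τ_1 = 3.684/1.063 = 3.465 s.
Leg 2: speed unknown; τ_2 = 2.406/γ_2.
Total proper time: 3.465 + τ_2 = 4.724, so τ_2 = 4.724 − 3.465 = 1.259 s.
γ_2 = 2.406/1.259 = 1.910; β = √(1 − 1/γ²) = √0.7260.

β = 0.852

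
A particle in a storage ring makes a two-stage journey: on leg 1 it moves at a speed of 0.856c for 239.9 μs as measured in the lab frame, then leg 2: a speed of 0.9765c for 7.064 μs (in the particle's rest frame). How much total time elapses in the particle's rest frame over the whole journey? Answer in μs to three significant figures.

τ = 131 μs

Leg 1: γ = 1/√(1 − 0.856²) = 1/√0.2673 = 1.934; τ_1 = 239.9/1.934 = 124.0 μs.
Leg 2: 7.064 μs is already measured in the particle's rest frame.
Total: 124.0 + 7.064 μs.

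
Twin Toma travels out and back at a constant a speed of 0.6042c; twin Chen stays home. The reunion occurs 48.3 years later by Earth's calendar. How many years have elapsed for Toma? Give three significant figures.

γ = 1/√(1 − 0.6042²) = 1/√0.6349 = 1.255
Toma's clock measures proper time along the trip: τ = Δt/γ = 48.3/1.255 years.

τ = 38.5 years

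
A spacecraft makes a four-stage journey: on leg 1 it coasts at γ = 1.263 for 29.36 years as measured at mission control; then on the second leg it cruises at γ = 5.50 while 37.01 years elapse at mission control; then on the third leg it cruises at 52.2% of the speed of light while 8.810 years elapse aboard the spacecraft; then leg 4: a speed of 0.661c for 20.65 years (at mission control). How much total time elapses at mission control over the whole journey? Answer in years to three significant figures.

Δt = 97.3 years

Leg 1: 29.36 years is already measured at mission control.
Leg 2: 37.01 years is already measured at mission control.
Leg 3: β = 0.522; γ = 1/√(1 − 0.522²) = 1/√0.7275 = 1.172; Δt_3 = 1.172 × 8.810 = 10.33 years.
Leg 4: 20.65 years is already measured at mission control.
Total: 29.36 + 37.01 + 10.33 + 20.65 years.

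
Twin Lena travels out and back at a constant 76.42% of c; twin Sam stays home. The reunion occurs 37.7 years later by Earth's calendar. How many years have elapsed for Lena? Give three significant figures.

β = 0.7642; γ = 1/√(1 − 0.7642²) = 1/√0.4160 = 1.550
Lena's clock measures proper time along the trip: τ = Δt/γ = 37.7/1.550 years.

τ = 24.3 years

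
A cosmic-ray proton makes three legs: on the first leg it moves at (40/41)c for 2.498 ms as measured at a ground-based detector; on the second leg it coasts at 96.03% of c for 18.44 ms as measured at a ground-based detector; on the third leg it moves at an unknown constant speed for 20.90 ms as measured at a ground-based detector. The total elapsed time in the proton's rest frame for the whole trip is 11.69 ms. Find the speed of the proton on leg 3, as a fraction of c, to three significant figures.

Leg 1: γ = 1/√(1 − (40/41)²) = 41/9 ≈ 4.556; τ_1 = 2.498/4.556 = 0.5483 ms.
Leg 2: β = 0.9603; γ = 1/√(1 − 0.9603²) = 1/√0.07782 = 3.585; τ_2 = 18.44/3.585 = 5.144 ms.
Leg 3: speed unknown; τ_3 = 20.90/γ_3.
Total proper time: 0.5483 + 5.144 + τ_3 = 11.69, so τ_3 = 11.69 − 5.693 = 5.997 ms.
γ_3 = 20.90/5.997 = 3.485; β = √(1 − 1/γ²) = √0.9177.

β = 0.958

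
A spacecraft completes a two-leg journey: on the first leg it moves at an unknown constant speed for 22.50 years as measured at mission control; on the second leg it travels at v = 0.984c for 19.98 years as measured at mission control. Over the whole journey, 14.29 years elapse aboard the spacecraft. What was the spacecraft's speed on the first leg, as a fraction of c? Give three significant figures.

β = 0.879

Leg 1: speed unknown; τ_1 = 22.50/γ_1.
Leg 2: γ = 1/√(1 − 0.984²) = 1/√0.03174 = 5.613; τ_2 = 19.98/5.613 = 3.560 years.
Total proper time: τ_1 + 3.560 = 14.29, so τ_1 = 14.29 − 3.560 = 10.73 years.
γ_1 = 22.50/10.73 = 2.097; β = √(1 − 1/γ²) = √0.7726.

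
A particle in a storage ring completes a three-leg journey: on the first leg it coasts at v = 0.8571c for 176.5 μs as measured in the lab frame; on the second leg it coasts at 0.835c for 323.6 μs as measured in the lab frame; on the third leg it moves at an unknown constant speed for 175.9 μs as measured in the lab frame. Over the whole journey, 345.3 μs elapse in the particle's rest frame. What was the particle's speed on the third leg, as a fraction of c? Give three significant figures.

Leg 1: γ = 1/√(1 − 0.8571²) = 1/√0.2654 = 1.941; τ_1 = 176.5/1.941 = 90.92 μs.
Leg 2: γ = 1/√(1 − 0.835²) = 1/√0.3028 = 1.817; τ_2 = 323.6/1.817 = 178.1 μs.
Leg 3: speed unknown; τ_3 = 175.9/γ_3.
Total proper time: 90.92 + 178.1 + τ_3 = 345.3, so τ_3 = 345.3 − 269.0 = 76.32 μs.
γ_3 = 175.9/76.32 = 2.305; β = √(1 − 1/γ²) = √0.8118.

β = 0.901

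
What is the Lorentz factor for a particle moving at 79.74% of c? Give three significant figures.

γ = 1.66

β = 0.7974; γ = 1/√(1 − 0.7974²) = 1/√0.3642 = 1.657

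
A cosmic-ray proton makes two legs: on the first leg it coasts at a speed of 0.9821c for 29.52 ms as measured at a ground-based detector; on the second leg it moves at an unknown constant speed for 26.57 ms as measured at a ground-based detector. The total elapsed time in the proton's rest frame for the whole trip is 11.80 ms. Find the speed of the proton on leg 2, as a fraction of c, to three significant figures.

Leg 1: γ = 1/√(1 − 0.9821²) = 1/√0.03548 = 5.309; τ_1 = 29.52/5.309 = 5.560 ms.
Leg 2: speed unknown; τ_2 = 26.57/γ_2.
Total proper time: 5.560 + τ_2 = 11.80, so τ_2 = 11.80 − 5.560 = 6.240 ms.
γ_2 = 26.57/6.240 = 4.258; β = √(1 − 1/γ²) = √0.9449.

β = 0.972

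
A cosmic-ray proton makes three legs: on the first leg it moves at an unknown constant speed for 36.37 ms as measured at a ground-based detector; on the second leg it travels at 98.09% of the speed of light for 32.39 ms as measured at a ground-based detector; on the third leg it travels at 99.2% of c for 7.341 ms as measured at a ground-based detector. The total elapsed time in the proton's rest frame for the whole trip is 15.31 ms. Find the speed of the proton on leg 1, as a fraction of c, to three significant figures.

Leg 1: speed unknown; τ_1 = 36.37/γ_1.
Leg 2: β = 0.9809; γ = 1/√(1 − 0.9809²) = 1/√0.03784 = 5.141; τ_2 = 32.39/5.141 = 6.300 ms.
Leg 3: β = 0.992; γ = 1/√(1 − 0.992²) = 1/√0.01594 = 7.922; τ_3 = 7.341/7.922 = 0.9267 ms.
Total proper time: τ_1 + 6.300 + 0.9267 = 15.31, so τ_1 = 15.31 − 7.227 = 8.083 ms.
γ_1 = 36.37/8.083 = 4.500; β = √(1 − 1/γ²) = √0.9506.

β = 0.975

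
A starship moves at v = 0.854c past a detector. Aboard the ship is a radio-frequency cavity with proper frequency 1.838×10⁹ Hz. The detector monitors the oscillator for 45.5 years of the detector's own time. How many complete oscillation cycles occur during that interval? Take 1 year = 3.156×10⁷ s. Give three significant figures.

N = 1.37×10¹⁸

γ = 1/√(1 − 0.854²) = 1/√0.2707 = 1.922
During 45.5 years of lab time, the oscillator's proper time advances by τ = Δt/γ = 45.5/1.922 = 23.67 years = 7.471×10⁸ s.
N = f × τ = 1.838×10⁹ × 7.471×10⁸ = 1.373×10¹⁸.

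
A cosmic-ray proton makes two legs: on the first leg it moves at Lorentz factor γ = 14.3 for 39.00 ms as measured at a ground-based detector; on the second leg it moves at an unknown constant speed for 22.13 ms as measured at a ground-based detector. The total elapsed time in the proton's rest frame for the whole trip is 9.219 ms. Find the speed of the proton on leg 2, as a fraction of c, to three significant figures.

Leg 1: γ = 14.3; τ_1 = 39.00/14.30 = 2.727 ms.
Leg 2: speed unknown; τ_2 = 22.13/γ_2.
Total proper time: 2.727 + τ_2 = 9.219, so τ_2 = 9.219 − 2.727 = 6.492 ms.
γ_2 = 22.13/6.492 = 3.409; β = √(1 − 1/γ²) = √0.9139.

β = 0.956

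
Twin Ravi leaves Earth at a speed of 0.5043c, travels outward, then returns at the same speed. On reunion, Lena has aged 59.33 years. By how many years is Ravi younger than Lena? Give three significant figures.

γ = 1/√(1 − 0.5043²) = 1/√0.7457 = 1.158
Ravi's elapsed proper time: τ = 59.33/1.158 = 51.23 years.
Age gap = Δt − τ = 59.33 − 51.23 years.

Δt − τ = 8.10 years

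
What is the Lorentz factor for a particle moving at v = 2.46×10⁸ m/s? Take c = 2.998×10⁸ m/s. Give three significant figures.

γ = 1.75

β = 2.46×10⁸/2.998×10⁸ = 0.8205; γ = 1/√(1 − 0.8205²) = 1.750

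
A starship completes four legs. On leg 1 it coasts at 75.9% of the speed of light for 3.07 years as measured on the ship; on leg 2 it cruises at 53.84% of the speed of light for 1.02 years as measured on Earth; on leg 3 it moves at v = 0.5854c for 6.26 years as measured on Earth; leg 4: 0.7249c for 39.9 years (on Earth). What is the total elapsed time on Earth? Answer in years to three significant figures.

Leg 1: β = 0.759; γ = 1/√(1 − 0.759²) = 1/√0.4239 = 1.536; Δt_1 = 1.536 × 3.07 = 4.715 years.
Leg 2: 1.02 years is already measured on Earth.
Leg 3: 6.26 years is already measured on Earth.
Leg 4: 39.9 years is already measured on Earth.
Total: 4.715 + 1.020 + 6.260 + 39.90 years.

Δt = 51.9 years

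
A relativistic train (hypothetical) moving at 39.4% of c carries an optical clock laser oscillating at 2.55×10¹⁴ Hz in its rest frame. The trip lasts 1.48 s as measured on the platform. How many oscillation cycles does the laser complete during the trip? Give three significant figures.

N = 3.47×10¹⁴

β = 0.394; γ = 1/√(1 − 0.394²) = 1/√0.8448 = 1.088
The oscillator's own cycle count is N = f × τ where τ is the proper time on the train. τ = Δt/γ = 1.48/1.088 = 1.360 s = 1.360×10⁰ s.
N = 2.55×10¹⁴ × 1.360×10⁰ = 3.469×10¹⁴.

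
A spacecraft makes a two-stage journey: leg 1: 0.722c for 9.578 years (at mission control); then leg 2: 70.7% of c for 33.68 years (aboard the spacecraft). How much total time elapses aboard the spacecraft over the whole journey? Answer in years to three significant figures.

Leg 1: γ = 1/√(1 − 0.722²) = 1/√0.4787 = 1.445; τ_1 = 9.578/1.445 = 6.627 years.
Leg 2: 33.68 years is already measured aboard the spacecraft.
Total: 6.627 + 33.68 years.

τ = 40.3 years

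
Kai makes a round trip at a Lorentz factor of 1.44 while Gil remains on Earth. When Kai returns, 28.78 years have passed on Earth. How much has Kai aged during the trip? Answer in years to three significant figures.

γ = 1.44
Kai's clock measures proper time along the trip: τ = Δt/γ = 28.78/1.440 years.

τ = 20.0 years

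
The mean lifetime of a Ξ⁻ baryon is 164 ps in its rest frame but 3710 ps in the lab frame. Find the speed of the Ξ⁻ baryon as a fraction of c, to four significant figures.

γ = Δt/τ₀ = 3710/164 = 22.62
β = √(1 − 1/γ²) = √(1 − 0.001954) = √0.9980

v = 0.9990c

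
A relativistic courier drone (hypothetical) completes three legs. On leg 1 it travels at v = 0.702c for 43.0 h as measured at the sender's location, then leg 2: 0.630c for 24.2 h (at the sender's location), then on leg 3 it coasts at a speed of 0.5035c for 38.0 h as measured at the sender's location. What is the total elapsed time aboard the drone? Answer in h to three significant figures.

τ = 82.2 h

Leg 1: γ = 1/√(1 − 0.702²) = 1/√0.5072 = 1.404; τ_1 = 43.0/1.404 = 30.62 h.
Leg 2: γ = 1/√(1 − 0.630²) = 1/√0.6031 = 1.288; τ_2 = 24.2/1.288 = 18.79 h.
Leg 3: γ = 1/√(1 − 0.5035²) = 1/√0.7465 = 1.157; τ_3 = 38.0/1.157 = 32.83 h.
Total: 30.62 + 18.79 + 32.83 h.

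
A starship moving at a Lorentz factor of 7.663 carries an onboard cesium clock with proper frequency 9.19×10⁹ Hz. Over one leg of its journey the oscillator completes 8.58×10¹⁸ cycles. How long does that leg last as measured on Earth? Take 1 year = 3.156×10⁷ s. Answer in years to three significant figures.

γ = 7.663
Proper time for N cycles: τ = N/f = 8.58×10¹⁸/(9.19×10⁹) = 9.336×10⁸ s = 29.58 years.
Lab-frame duration Δt = γτ = 7.663 × 29.58 = 226.7 years.

Δt = 227 years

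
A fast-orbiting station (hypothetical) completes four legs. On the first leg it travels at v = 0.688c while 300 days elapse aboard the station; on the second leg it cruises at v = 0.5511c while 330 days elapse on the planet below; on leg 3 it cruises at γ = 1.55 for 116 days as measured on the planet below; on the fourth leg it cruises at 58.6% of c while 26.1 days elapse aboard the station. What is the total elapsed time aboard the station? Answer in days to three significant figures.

Leg 1: 300 days is already measured aboard the station.
Leg 2: γ = 1/√(1 − 0.5511²) = 1/√0.6963 = 1.198; τ_2 = 330/1.198 = 275.4 days.
Leg 3: γ = 1.55; τ_3 = 116/1.550 = 74.84 days.
Leg 4: 26.1 days is already measured aboard the station.
Total: 300.0 + 275.4 + 74.84 + 26.10 days.

τ = 676 days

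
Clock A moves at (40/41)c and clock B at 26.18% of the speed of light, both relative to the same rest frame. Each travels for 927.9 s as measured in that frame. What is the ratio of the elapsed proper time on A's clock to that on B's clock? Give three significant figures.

A: γ = 1/√(1 − (40/41)²) = 41/9 ≈ 4.556. B: β = 0.2618; γ = 1/√(1 − 0.2618²) = 1/√0.9315 = 1.036.
τ_A/τ_B = γ_B/γ_A = 1.036/4.556 = 0.2274, so τ_A/τ_B = 0.2274.

τ_A/τ_B = 0.227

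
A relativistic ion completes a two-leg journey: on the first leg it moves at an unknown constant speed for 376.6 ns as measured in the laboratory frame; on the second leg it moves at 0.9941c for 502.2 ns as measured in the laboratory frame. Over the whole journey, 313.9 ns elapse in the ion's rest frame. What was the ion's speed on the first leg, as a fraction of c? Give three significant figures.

β = 0.725

Leg 1: speed unknown; τ_1 = 376.6/γ_1.
Leg 2: γ = 1/√(1 − 0.9941²) = 1/√0.01177 = 9.219; τ_2 = 502.2/9.219 = 54.47 ns.
Total proper time: τ_1 + 54.47 = 313.9, so τ_1 = 313.9 − 54.47 = 259.4 ns.
γ_1 = 376.6/259.4 = 1.452; β = √(1 − 1/γ²) = √0.5255.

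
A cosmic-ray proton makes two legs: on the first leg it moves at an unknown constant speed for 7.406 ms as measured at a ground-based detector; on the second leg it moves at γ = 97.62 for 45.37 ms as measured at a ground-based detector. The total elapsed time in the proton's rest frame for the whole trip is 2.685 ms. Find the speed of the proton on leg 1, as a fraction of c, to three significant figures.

Leg 1: speed unknown; τ_1 = 7.406/γ_1.
Leg 2: γ = 97.62; τ_2 = 45.37/97.62 = 0.4648 ms.
Total proper time: τ_1 + 0.4648 = 2.685, so τ_1 = 2.685 − 0.4648 = 2.220 ms.
γ_1 = 7.406/2.220 = 3.336; β = √(1 − 1/γ²) = √0.9101.

β = 0.954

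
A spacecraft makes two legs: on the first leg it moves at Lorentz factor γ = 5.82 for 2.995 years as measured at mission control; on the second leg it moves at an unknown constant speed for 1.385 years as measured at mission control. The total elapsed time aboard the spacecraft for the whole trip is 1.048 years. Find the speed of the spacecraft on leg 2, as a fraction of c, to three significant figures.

Leg 1: γ = 5.82; τ_1 = 2.995/5.820 = 0.5146 years.
Leg 2: speed unknown; τ_2 = 1.385/γ_2.
Total proper time: 0.5146 + τ_2 = 1.048, so τ_2 = 1.048 − 0.5146 = 0.5334 years.
γ_2 = 1.385/0.5334 = 2.597; β = √(1 − 1/γ²) = √0.8517.

β = 0.923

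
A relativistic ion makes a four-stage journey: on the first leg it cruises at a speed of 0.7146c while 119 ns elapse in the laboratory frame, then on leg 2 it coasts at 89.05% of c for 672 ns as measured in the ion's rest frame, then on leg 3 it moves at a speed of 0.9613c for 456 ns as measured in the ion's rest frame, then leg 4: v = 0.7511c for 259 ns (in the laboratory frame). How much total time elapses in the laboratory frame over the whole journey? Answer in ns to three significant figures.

Leg 1: 119 ns is already measured in the laboratory frame.
Leg 2: β = 0.8905; γ = 1/√(1 − 0.8905²) = 1/√0.2070 = 2.198; Δt_2 = 2.198 × 672 = 1477 ns.
Leg 3: γ = 1/√(1 − 0.9613²) = 1/√0.07590 = 3.630; Δt_3 = 3.630 × 456 = 1655 ns.
Leg 4: 259 ns is already measured in the laboratory frame.
Total: 119.0 + 1477 + 1655 + 259.0 ns.

Δt = 3510 ns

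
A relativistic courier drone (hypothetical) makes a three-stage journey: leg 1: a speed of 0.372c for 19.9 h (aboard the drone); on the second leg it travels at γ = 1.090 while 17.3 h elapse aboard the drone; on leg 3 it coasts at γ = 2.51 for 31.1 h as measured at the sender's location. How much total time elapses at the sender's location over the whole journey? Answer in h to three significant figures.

Leg 1: γ = 1/√(1 − 0.372²) = 1/√0.8616 = 1.077; Δt_1 = 1.077 × 19.9 = 21.44 h.
Leg 2: γ = 1.090; Δt_2 = 1.090 × 17.3 = 18.86 h.
Leg 3: 31.1 h is already measured at the sender's location.
Total: 21.44 + 18.86 + 31.10 h.

Δt = 71.4 h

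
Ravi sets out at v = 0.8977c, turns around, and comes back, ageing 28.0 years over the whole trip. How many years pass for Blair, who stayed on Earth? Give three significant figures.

Δt = 63.5 years

γ = 1/√(1 − 0.8977²) = 1/√0.1941 = 2.270
Earth-frame duration is the dilated interval: Δt = γτ = 2.270 × 28.0 years.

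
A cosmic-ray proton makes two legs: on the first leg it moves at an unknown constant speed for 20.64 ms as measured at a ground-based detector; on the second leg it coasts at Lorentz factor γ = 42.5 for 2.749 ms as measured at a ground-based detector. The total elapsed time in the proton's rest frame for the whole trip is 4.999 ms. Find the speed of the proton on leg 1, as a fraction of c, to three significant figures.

Leg 1: speed unknown; τ_1 = 20.64/γ_1.
Leg 2: γ = 42.5; τ_2 = 2.749/42.50 = 0.06468 ms.
Total proper time: τ_1 + 0.06468 = 4.999, so τ_1 = 4.999 − 0.06468 = 4.934 ms.
γ_1 = 20.64/4.934 = 4.183; β = √(1 − 1/γ²) = √0.9428.

β = 0.971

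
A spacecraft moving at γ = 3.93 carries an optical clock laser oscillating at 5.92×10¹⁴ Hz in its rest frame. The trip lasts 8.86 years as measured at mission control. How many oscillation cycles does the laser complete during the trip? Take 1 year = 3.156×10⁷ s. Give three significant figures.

γ = 3.93
The oscillator's own cycle count is N = f × τ where τ is the proper time aboard the spacecraft. τ = Δt/γ = 8.86/3.930 = 2.254 years = 7.115×10⁷ s.
N = 5.92×10¹⁴ × 7.115×10⁷ = 4.212×10²².

N = 4.21×10²²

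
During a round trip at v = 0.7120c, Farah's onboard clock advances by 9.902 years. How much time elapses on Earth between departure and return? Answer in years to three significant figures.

Δt = 14.1 years

γ = 1/√(1 − 0.7120²) = 1/√0.4931 = 1.424
Earth-frame duration is the dilated interval: Δt = γτ = 1.424 × 9.902 years.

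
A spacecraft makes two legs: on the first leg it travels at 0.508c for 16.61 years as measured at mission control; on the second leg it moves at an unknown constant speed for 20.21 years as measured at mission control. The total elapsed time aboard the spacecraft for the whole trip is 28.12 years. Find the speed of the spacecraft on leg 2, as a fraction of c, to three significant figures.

β = 0.730

Leg 1: γ = 1/√(1 − 0.508²) = 1/√0.7419 = 1.161; τ_1 = 16.61/1.161 = 14.31 years.
Leg 2: speed unknown; τ_2 = 20.21/γ_2.
Total proper time: 14.31 + τ_2 = 28.12, so τ_2 = 28.12 − 14.31 = 13.81 years.
γ_2 = 20.21/13.81 = 1.463; β = √(1 − 1/γ²) = √0.5329.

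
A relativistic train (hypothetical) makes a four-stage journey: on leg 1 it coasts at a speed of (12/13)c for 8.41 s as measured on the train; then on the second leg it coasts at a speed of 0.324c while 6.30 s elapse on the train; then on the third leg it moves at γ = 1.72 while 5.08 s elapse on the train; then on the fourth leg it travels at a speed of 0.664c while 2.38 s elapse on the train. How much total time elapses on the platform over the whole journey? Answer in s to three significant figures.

Δt = 40.4 s

Leg 1: γ = 1/√(1 − (12/13)²) = 13/5 = 2.600; Δt_1 = 2.600 × 8.41 = 21.87 s.
Leg 2: γ = 1/√(1 − 0.324²) = 1/√0.8950 = 1.057; Δt_2 = 1.057 × 6.30 = 6.659 s.
Leg 3: γ = 1.72; Δt_3 = 1.720 × 5.08 = 8.738 s.
Leg 4: γ = 1/√(1 − 0.664²) = 1/√0.5591 = 1.337; Δt_4 = 1.337 × 2.38 = 3.183 s.
Total: 21.87 + 6.659 + 8.738 + 3.183 s.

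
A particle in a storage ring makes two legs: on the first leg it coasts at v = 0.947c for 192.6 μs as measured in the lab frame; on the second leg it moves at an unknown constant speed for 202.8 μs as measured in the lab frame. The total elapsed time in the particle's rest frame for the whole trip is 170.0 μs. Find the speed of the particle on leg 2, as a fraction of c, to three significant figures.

β = 0.846

Leg 1: γ = 1/√(1 − 0.947²) = 1/√0.1032 = 3.113; τ_1 = 192.6/3.113 = 61.87 μs.
Leg 2: speed unknown; τ_2 = 202.8/γ_2.
Total proper time: 61.87 + τ_2 = 170.0, so τ_2 = 170.0 − 61.87 = 108.1 μs.
γ_2 = 202.8/108.1 = 1.876; β = √(1 − 1/γ²) = √0.7157.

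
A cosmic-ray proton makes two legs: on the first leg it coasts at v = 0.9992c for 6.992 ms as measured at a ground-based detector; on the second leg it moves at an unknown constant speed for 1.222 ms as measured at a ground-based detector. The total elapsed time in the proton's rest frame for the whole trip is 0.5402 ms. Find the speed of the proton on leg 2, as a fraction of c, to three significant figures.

Leg 1: γ = 1/√(1 − 0.9992²) = 1/√0.001599 = 25.01; τ_1 = 6.992/25.01 = 0.2796 ms.
Leg 2: speed unknown; τ_2 = 1.222/γ_2.
Total proper time: 0.2796 + τ_2 = 0.5402, so τ_2 = 0.5402 − 0.2796 = 0.2606 ms.
γ_2 = 1.222/0.2606 = 4.690; β = √(1 − 1/γ²) = √0.9545.

β = 0.977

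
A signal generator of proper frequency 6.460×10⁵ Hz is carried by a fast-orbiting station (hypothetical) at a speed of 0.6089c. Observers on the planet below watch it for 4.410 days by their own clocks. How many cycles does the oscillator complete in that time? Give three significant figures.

γ = 1/√(1 − 0.6089²) = 1/√0.6292 = 1.261
During 4.410 days of lab time, the oscillator's proper time advances by τ = Δt/γ = 4.410/1.261 = 3.498 days = 3.022×10⁵ s.
N = f × τ = 6.460×10⁵ × 3.022×10⁵ = 1.953×10¹¹.

N = 1.95×10¹¹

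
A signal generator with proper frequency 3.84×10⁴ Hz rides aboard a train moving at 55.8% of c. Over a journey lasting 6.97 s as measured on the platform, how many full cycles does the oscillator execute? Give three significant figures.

β = 0.558; γ = 1/√(1 − 0.558²) = 1/√0.6886 = 1.205
The oscillator's own cycle count is N = f × τ where τ is the proper time on the train. τ = Δt/γ = 6.97/1.205 = 5.784 s = 5.784×10⁰ s.
N = 3.84×10⁴ × 5.784×10⁰ = 2.221×10⁵.

N = 2.22×10⁵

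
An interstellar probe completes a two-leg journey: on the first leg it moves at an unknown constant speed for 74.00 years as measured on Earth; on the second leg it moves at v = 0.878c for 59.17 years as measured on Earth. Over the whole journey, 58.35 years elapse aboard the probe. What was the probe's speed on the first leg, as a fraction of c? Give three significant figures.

Leg 1: speed unknown; τ_1 = 74.00/γ_1.
Leg 2: γ = 1/√(1 − 0.878²) = 1/√0.2291 = 2.089; τ_2 = 59.17/2.089 = 28.32 years.
Total proper time: τ_1 + 28.32 = 58.35, so τ_1 = 58.35 − 28.32 = 30.03 years.
γ_1 = 74.00/30.03 = 2.464; β = √(1 − 1/γ²) = √0.8353.

β = 0.914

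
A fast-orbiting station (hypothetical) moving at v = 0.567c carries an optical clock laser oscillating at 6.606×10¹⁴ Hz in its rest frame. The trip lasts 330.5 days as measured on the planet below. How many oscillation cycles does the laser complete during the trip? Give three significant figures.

N = 1.55×10²²

γ = 1/√(1 − 0.567²) = 1/√0.6785 = 1.214
The oscillator's own cycle count is N = f × τ where τ is the proper time aboard the station. τ = Δt/γ = 330.5/1.214 = 272.2 days = 2.352×10⁷ s.
N = 6.606×10¹⁴ × 2.352×10⁷ = 1.554×10²².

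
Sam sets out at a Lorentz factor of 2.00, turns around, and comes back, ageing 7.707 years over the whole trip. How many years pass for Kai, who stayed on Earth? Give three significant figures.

γ = 2.00
Earth-frame duration is the dilated interval: Δt = γτ = 2.000 × 7.707 years.

Δt = 15.4 years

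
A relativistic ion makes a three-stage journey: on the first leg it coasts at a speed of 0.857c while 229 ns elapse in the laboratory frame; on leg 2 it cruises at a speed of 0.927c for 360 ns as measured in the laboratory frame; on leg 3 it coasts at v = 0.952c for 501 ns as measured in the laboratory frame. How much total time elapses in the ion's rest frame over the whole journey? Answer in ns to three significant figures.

Leg 1: γ = 1/√(1 − 0.857²) = 1/√0.2656 = 1.941; τ_1 = 229/1.941 = 118.0 ns.
Leg 2: γ = 1/√(1 − 0.927²) = 1/√0.1407 = 2.666; τ_2 = 360/2.666 = 135.0 ns.
Leg 3: γ = 1/√(1 − 0.952²) = 1/√0.09370 = 3.267; τ_3 = 501/3.267 = 153.4 ns.
Total: 118.0 + 135.0 + 153.4 ns.

τ = 406 ns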